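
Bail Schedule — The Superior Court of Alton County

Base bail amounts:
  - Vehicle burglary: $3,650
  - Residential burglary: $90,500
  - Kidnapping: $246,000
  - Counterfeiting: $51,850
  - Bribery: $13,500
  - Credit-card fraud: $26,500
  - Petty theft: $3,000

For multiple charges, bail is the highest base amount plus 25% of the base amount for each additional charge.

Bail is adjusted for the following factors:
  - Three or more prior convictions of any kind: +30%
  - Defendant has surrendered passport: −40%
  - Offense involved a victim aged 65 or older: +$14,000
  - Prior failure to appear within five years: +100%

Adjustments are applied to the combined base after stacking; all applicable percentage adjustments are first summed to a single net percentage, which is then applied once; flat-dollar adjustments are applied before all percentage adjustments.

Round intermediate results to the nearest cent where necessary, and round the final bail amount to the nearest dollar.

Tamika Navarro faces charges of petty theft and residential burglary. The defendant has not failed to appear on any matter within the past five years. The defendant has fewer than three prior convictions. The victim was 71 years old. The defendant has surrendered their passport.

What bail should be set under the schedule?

$63,150

Base amounts from the schedule: petty theft $3,000; residential burglary $90,500.
Stacking rule: highest base plus 25% of each additional charge. Highest is residential burglary at $90,500. Additional: $3,000 × 25% = $750. Combined base = $90,500 + $750 = $91,250.
Offense involved a victim aged 65 or older (+$14,000 flat): $91,250 + $14,000 = $105,250.
Defendant has surrendered passport (−40%): $105,250 × 0.6 = $63,150.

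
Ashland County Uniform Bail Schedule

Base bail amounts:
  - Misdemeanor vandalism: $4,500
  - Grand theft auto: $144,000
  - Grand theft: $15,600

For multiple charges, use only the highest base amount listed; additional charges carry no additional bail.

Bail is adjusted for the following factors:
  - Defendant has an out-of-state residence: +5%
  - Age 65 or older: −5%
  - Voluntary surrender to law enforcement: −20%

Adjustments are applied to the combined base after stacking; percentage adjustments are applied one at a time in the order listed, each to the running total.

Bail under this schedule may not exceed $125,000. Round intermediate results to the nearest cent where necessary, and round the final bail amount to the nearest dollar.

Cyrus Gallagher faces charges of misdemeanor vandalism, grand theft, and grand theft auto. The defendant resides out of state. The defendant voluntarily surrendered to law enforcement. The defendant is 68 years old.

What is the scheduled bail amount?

$114,912

Base amounts from the schedule: misdemeanor vandalism $4,500; grand theft $15,600; grand theft auto $144,000.
Stacking rule: use the highest base only. Highest is grand theft auto at $144,000. Combined base = $144,000.
Defendant has an out-of-state residence (+5%): $144,000 × 1.05 = $151,200.
Age 65 or older (−5%): $151,200 × 0.95 = $143,640.
Voluntary surrender to law enforcement (−20%): $143,640 × 0.8 = $114,912.
$114,912 is within the $125,000 maximum.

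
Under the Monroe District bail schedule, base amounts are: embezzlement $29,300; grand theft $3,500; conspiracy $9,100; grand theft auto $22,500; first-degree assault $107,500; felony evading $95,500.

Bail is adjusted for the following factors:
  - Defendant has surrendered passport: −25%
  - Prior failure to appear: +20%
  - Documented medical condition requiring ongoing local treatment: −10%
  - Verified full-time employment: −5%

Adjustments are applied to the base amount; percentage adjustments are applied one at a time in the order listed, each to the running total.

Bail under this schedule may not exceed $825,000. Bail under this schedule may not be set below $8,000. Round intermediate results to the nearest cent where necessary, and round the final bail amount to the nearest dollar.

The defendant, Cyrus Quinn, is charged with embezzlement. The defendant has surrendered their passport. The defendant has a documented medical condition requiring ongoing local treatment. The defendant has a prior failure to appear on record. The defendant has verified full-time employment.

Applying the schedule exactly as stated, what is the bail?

$22,546

Base amounts from the schedule: embezzlement $29,300.
Single charge. Combined base = $29,300.
Defendant has surrendered passport (−25%): $29,300 × 0.75 = $21,975.
Prior failure to appear (+20%): $21,975 × 1.2 = $26,370.
Documented medical condition requiring ongoing local treatment (−10%): $26,370 × 0.9 = $23,733.
Verified full-time employment (−5%): $23,733 × 0.95 = $22,546.35.
$22,546.35 is within the $825,000 maximum.
$22,546.35 is at or above the $8,000 minimum.
Rounded to the nearest dollar: $22,546.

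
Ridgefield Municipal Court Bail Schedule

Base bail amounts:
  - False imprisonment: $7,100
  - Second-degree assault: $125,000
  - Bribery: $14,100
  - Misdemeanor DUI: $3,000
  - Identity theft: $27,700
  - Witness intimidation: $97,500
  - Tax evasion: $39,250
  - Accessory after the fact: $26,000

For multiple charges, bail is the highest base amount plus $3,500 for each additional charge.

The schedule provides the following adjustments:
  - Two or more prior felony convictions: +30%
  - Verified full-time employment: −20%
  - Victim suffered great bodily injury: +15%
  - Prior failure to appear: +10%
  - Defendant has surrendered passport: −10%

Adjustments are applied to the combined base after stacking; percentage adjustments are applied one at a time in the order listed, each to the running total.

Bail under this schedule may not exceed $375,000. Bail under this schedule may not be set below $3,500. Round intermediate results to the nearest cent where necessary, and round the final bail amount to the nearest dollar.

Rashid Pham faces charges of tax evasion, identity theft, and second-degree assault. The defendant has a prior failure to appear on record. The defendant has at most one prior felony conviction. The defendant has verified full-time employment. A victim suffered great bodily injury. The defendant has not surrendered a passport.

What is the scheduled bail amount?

Base amounts from the schedule: tax evasion $39,250; identity theft $27,700; second-degree assault $125,000.
Stacking rule: highest base plus $3,500 per additional charge. Highest is second-degree assault at $125,000; 2 additional charges → +$7,000. Combined base = $132,000.
Verified full-time employment (−20%): $132,000 × 0.8 = $105,600.
Victim suffered great bodily injury (+15%): $105,600 × 1.15 = $121,440.
Prior failure to appear (+10%): $121,440 × 1.1 = $133,584.
$133,584 is within the $375,000 maximum.
$133,584 is at or above the $3,500 minimum.

$133,584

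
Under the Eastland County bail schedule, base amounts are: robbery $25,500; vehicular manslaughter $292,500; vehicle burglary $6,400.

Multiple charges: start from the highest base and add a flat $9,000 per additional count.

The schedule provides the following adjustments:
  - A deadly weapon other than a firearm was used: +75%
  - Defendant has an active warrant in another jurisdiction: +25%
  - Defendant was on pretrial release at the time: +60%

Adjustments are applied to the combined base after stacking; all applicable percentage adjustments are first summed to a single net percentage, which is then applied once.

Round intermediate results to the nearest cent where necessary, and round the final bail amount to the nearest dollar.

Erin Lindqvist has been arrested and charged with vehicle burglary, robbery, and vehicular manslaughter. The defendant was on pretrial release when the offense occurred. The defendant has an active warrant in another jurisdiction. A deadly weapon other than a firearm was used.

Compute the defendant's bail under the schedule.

Base amounts from the schedule: vehicle burglary $6,400; robbery $25,500; vehicular manslaughter $292,500.
Stacking rule: highest base plus $9,000 per additional charge. Highest is vehicular manslaughter at $292,500; 2 additional charges → +$18,000. Combined base = $310,500.
Net percentage adjustment: +75% +25% +60% = +160%. $310,500 × 2.6 = $807,300.

$807,300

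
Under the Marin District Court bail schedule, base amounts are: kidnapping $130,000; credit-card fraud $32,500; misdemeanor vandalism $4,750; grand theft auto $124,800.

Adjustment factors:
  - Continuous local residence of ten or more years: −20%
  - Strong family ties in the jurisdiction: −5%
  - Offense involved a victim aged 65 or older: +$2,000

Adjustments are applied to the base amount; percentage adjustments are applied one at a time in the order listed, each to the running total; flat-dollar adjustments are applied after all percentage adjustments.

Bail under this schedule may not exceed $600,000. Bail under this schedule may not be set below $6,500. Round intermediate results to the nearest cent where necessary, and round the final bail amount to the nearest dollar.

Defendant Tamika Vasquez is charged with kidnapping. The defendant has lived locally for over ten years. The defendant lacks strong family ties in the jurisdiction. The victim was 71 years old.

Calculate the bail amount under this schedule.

Base amounts from the schedule: kidnapping $130,000.
Single charge. Combined base = $130,000.
Continuous local residence of ten or more years (−20%): $130,000 × 0.8 = $104,000.
Offense involved a victim aged 65 or older (+$2,000 flat): $104,000 + $2,000 = $106,000.
$106,000 is within the $600,000 maximum.
$106,000 is at or above the $6,500 minimum.

$106,000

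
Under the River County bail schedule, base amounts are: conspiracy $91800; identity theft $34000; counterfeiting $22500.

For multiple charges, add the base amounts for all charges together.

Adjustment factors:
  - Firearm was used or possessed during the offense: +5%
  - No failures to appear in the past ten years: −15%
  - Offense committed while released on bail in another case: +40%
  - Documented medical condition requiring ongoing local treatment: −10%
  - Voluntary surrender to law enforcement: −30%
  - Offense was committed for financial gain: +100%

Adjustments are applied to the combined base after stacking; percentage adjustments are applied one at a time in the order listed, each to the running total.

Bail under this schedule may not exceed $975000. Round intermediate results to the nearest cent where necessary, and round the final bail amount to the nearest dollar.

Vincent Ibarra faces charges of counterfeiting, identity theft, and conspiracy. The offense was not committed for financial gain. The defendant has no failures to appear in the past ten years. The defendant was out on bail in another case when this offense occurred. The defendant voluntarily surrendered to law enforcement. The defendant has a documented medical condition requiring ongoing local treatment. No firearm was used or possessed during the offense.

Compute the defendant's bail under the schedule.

Base amounts from the schedule: counterfeiting $22500; identity theft $34000; conspiracy $91800.
Stacking rule: sum of all bases. $22500 + $34000 + $91800 = $148300.
No failures to appear in the past ten years (−15%): $148300 × 0.85 = $126055.
Offense committed while released on bail in another case (+40%): $126055 × 1.4 = $176477.
Documented medical condition requiring ongoing local treatment (−10%): $176477 × 0.9 = $158829.30.
Voluntary surrender to law enforcement (−30%): $158829.30 × 0.7 = $111180.51.
$111180.51 is within the $975000 maximum.
Rounded to the nearest dollar: $111181.

$111181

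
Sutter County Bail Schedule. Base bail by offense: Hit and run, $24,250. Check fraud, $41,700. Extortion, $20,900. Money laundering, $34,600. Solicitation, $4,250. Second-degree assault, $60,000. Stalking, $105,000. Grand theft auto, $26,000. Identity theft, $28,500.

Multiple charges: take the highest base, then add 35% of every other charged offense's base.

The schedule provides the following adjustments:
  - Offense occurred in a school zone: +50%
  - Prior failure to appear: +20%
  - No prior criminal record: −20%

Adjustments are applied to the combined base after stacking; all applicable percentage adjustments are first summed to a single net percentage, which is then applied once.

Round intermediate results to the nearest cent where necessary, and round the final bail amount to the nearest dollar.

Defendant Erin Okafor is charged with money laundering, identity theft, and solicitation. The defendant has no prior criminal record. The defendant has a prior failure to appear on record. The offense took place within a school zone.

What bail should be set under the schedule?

$69,094

Base amounts from the schedule: money laundering $34,600; identity theft $28,500; solicitation $4,250.
Stacking rule: highest base plus 35% of each additional charge. Highest is money laundering at $34,600. Additional: $28,500 × 35% = $9,975; $4,250 × 35% = $1,487.50. Combined base = $34,600 + $11,462.50 = $46,062.50.
Net percentage adjustment: +50% +20% −20% = +50%. $46,062.50 × 1.5 = $69,093.75.
Rounded to the nearest dollar: $69,094.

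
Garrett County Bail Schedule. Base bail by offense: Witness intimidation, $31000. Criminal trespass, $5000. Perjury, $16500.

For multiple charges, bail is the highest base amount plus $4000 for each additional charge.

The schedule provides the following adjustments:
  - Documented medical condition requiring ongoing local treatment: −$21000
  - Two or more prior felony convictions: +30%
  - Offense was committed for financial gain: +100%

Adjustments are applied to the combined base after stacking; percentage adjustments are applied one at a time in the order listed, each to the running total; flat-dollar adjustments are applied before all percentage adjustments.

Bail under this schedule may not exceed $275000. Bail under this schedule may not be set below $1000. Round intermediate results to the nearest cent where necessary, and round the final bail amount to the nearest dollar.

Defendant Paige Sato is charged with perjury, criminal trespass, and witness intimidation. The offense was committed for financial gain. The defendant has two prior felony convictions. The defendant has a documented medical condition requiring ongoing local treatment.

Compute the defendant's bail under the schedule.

$46800

Base amounts from the schedule: perjury $16500; criminal trespass $5000; witness intimidation $31000.
Stacking rule: highest base plus $4000 per additional charge. Highest is witness intimidation at $31000; 2 additional charges → +$8000. Combined base = $39000.
Documented medical condition requiring ongoing local treatment (−$21000 flat): $39000 − $21000 = $18000.
Two or more prior felony convictions (+30%): $18000 × 1.3 = $23400.
Offense was committed for financial gain (+100%): $23400 × 2 = $46800.
$46800 is within the $275000 maximum.
$46800 is at or above the $1000 minimum.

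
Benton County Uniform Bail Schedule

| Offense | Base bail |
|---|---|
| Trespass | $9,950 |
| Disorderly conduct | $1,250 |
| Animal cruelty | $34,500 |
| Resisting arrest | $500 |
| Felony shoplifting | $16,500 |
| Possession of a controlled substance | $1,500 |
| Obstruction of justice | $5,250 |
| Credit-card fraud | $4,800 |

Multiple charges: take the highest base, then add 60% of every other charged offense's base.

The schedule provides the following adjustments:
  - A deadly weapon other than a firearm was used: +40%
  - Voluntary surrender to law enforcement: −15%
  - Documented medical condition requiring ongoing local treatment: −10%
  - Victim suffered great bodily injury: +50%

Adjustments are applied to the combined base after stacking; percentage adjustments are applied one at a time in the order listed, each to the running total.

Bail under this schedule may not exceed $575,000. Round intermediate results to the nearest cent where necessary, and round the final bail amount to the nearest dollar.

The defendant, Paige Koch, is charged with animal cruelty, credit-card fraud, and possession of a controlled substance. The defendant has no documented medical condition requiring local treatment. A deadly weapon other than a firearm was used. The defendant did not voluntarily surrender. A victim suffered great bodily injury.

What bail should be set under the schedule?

$80,388

Base amounts from the schedule: animal cruelty $34,500; credit-card fraud $4,800; possession of a controlled substance $1,500.
Stacking rule: highest base plus 60% of each additional charge. Highest is animal cruelty at $34,500. Additional: $4,800 × 60% = $2,880; $1,500 × 60% = $900. Combined base = $34,500 + $3,780 = $38,280.
A deadly weapon other than a firearm was used (+40%): $38,280 × 1.4 = $53,592.
Victim suffered great bodily injury (+50%): $53,592 × 1.5 = $80,388.
$80,388 is within the $575,000 maximum.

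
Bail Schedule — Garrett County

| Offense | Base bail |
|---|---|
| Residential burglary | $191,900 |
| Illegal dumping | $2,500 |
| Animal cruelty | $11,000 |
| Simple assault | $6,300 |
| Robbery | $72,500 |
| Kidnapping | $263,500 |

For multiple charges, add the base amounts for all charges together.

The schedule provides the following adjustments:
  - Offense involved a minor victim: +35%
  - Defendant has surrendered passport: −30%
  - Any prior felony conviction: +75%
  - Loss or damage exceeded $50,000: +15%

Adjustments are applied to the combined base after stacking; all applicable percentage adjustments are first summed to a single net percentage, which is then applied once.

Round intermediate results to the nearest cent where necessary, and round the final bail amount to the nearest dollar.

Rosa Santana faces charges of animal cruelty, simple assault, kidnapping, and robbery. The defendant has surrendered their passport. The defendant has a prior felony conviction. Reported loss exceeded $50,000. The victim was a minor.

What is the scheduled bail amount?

$688,935

Base amounts from the schedule: animal cruelty $11,000; simple assault $6,300; kidnapping $263,500; robbery $72,500.
Stacking rule: sum of all bases. $11,000 + $6,300 + $263,500 + $72,500 = $353,300.
Net percentage adjustment: +35% −30% +75% +15% = +95%. $353,300 × 1.95 = $688,935.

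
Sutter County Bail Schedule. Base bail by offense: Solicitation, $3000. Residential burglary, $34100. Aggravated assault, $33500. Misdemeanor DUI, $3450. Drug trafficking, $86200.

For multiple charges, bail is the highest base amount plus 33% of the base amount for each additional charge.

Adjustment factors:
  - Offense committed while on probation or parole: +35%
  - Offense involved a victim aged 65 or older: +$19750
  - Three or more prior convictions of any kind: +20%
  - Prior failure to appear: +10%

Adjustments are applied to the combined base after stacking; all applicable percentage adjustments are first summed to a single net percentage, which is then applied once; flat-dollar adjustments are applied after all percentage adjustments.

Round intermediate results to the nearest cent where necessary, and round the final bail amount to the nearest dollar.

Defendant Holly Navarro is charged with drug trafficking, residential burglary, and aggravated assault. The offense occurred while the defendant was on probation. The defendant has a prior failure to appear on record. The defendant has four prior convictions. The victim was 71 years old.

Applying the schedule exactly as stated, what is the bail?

$198788

Base amounts from the schedule: drug trafficking $86200; residential burglary $34100; aggravated assault $33500.
Stacking rule: highest base plus 33% of each additional charge. Highest is drug trafficking at $86200. Additional: $34100 × 33% = $11253; $33500 × 33% = $11055. Combined base = $86200 + $22308 = $108508.
Net percentage adjustment: +35% +20% +10% = +65%. $108508 × 1.65 = $179038.20.
Offense involved a victim aged 65 or older (+$19750 flat): $179038.20 + $19750 = $198788.20.
Rounded to the nearest dollar: $198788.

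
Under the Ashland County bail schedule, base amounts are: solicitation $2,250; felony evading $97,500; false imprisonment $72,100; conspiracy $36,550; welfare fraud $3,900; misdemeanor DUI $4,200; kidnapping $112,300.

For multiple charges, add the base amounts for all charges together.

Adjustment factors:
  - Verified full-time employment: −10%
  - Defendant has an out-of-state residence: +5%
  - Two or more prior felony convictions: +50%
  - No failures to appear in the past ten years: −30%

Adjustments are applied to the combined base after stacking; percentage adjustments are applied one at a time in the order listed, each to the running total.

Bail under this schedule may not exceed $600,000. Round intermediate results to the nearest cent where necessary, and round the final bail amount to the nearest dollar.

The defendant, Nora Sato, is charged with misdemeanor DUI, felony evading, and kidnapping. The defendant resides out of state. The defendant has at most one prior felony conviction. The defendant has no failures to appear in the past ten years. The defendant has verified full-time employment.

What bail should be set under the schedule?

Base amounts from the schedule: misdemeanor DUI $4,200; felony evading $97,500; kidnapping $112,300.
Stacking rule: sum of all bases. $4,200 + $97,500 + $112,300 = $214,000.
Verified full-time employment (−10%): $214,000 × 0.9 = $192,600.
Defendant has an out-of-state residence (+5%): $192,600 × 1.05 = $202,230.
No failures to appear in the past ten years (−30%): $202,230 × 0.7 = $141,561.
$141,561 is within the $600,000 maximum.

$141,561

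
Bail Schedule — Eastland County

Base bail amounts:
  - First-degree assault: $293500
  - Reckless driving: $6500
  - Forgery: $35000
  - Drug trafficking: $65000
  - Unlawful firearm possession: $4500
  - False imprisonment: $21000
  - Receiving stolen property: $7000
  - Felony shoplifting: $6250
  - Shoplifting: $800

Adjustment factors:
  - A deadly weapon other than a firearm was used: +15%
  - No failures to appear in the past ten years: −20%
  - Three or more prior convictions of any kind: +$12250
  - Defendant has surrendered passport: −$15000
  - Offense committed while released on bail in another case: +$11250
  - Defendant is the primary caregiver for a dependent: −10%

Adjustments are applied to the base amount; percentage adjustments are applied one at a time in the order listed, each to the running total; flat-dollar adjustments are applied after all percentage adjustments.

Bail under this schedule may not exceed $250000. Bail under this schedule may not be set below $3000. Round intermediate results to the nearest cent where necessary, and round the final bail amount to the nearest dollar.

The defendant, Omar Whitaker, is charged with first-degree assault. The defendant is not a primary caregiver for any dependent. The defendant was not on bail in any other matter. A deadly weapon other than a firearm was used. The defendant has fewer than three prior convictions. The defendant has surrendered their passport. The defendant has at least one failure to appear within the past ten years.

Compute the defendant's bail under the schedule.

Base amounts from the schedule: first-degree assault $293500.
Single charge. Combined base = $293500.
A deadly weapon other than a firearm was used (+15%): $293500 × 1.15 = $337525.
Defendant has surrendered passport (−$15000 flat): $337525 − $15000 = $322525.
Result $322525 exceeds the maximum of $250000; bail is capped at $250000.
$250000 is at or above the $3000 minimum.

$250000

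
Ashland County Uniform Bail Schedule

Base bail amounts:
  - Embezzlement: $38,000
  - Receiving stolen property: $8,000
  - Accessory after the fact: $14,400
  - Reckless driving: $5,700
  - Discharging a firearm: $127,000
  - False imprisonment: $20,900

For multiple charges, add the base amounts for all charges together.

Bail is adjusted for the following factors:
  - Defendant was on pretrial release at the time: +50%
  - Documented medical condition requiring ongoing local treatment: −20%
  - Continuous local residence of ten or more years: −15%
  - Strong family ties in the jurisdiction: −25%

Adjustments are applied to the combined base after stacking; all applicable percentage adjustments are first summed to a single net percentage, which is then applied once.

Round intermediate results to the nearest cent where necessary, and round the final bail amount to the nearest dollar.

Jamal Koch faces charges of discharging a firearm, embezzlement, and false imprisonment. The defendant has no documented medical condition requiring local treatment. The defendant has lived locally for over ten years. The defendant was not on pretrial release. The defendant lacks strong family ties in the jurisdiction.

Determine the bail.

$158,015

Base amounts from the schedule: discharging a firearm $127,000; embezzlement $38,000; false imprisonment $20,900.
Stacking rule: sum of all bases. $127,000 + $38,000 + $20,900 = $185,900.
Continuous local residence of ten or more years (−15%): $185,900 × 0.85 = $158,015.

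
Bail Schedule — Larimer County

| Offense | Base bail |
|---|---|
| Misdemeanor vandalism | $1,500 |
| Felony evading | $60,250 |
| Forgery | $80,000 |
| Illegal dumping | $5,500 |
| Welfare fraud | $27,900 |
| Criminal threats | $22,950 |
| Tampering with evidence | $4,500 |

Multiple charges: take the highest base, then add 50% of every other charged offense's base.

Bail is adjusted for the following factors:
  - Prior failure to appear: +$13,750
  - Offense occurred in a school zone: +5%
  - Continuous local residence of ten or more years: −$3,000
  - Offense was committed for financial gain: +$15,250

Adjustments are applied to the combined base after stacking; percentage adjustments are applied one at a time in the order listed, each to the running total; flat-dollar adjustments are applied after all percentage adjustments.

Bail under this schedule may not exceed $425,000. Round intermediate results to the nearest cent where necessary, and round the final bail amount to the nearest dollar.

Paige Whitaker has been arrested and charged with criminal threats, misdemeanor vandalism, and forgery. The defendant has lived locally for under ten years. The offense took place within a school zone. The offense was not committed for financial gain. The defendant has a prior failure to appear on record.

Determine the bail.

Base amounts from the schedule: criminal threats $22,950; misdemeanor vandalism $1,500; forgery $80,000.
Stacking rule: highest base plus 50% of each additional charge. Highest is forgery at $80,000. Additional: $22,950 × 50% = $11,475; $1,500 × 50% = $750. Combined base = $80,000 + $12,225 = $92,225.
Offense occurred in a school zone (+5%): $92,225 × 1.05 = $96,836.25.
Prior failure to appear (+$13,750 flat): $96,836.25 + $13,750 = $110,586.25.
$110,586.25 is within the $425,000 maximum.
Rounded to the nearest dollar: $110,586.

$110,586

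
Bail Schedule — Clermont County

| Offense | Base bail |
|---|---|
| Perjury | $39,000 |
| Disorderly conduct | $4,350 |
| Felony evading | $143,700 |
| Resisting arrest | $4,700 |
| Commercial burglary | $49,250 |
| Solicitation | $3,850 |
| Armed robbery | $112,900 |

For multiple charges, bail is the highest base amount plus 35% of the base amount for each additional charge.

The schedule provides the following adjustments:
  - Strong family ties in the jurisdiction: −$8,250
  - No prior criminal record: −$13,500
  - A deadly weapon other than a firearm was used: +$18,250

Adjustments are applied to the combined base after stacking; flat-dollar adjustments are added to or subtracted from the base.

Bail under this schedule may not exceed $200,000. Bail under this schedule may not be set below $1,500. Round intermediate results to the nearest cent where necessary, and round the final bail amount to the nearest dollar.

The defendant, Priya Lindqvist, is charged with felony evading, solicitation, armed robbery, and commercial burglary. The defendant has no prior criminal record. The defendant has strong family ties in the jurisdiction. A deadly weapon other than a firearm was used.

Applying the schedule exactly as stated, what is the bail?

$198,300

Base amounts from the schedule: felony evading $143,700; solicitation $3,850; armed robbery $112,900; commercial burglary $49,250.
Stacking rule: highest base plus 35% of each additional charge. Highest is felony evading at $143,700. Additional: $3,850 × 35% = $1,347.50; $112,900 × 35% = $39,515; $49,250 × 35% = $17,237.50. Combined base = $143,700 + $58,100 = $201,800.
Strong family ties in the jurisdiction (−$8,250 flat): $201,800 − $8,250 = $193,550.
No prior criminal record (−$13,500 flat): $193,550 − $13,500 = $180,050.
A deadly weapon other than a firearm was used (+$18,250 flat): $180,050 + $18,250 = $198,300.
$198,300 is within the $200,000 maximum.
$198,300 is at or above the $1,500 minimum.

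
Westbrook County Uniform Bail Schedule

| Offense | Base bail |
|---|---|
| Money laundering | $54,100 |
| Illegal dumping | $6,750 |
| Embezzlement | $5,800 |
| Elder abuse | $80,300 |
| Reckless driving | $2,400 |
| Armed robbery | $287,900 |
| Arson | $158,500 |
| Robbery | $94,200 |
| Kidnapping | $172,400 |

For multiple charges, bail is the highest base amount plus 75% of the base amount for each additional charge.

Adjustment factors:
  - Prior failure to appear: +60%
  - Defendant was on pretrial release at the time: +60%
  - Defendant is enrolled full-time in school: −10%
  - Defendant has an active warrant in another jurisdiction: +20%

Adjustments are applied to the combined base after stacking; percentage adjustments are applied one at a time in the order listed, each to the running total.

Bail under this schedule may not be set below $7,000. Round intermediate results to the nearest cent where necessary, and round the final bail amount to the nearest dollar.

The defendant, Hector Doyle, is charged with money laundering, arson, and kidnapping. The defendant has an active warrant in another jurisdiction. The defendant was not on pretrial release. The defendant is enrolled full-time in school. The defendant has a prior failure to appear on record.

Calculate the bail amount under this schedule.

Base amounts from the schedule: money laundering $54,100; arson $158,500; kidnapping $172,400.
Stacking rule: highest base plus 75% of each additional charge. Highest is kidnapping at $172,400. Additional: $54,100 × 75% = $40,575; $158,500 × 75% = $118,875. Combined base = $172,400 + $159,450 = $331,850.
Prior failure to appear (+60%): $331,850 × 1.6 = $530,960.
Defendant is enrolled full-time in school (−10%): $530,960 × 0.9 = $477,864.
Defendant has an active warrant in another jurisdiction (+20%): $477,864 × 1.2 = $573,436.80.
$573,436.80 is at or above the $7,000 minimum.
Rounded to the nearest dollar: $573,437.

$573,437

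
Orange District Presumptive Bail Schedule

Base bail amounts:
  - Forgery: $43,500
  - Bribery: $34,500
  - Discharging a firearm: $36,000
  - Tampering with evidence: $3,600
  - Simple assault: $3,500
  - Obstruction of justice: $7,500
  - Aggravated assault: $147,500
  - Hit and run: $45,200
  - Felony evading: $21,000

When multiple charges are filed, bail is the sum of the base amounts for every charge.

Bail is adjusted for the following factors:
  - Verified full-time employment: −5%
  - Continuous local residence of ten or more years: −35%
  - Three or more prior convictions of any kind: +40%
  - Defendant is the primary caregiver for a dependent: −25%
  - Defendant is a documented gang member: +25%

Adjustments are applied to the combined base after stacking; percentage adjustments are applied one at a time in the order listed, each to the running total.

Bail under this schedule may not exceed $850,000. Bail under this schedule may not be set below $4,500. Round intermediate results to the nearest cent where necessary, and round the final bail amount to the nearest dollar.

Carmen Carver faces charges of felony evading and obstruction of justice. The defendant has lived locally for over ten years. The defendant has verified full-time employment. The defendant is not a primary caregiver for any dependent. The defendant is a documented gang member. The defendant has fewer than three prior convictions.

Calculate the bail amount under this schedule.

Base amounts from the schedule: felony evading $21,000; obstruction of justice $7,500.
Stacking rule: sum of all bases. $21,000 + $7,500 = $28,500.
Verified full-time employment (−5%): $28,500 × 0.95 = $27,075.
Continuous local residence of ten or more years (−35%): $27,075 × 0.65 = $17,598.75.
Defendant is a documented gang member (+25%): $17,598.75 × 1.25 = $21,998.44.
$21,998.44 is within the $850,000 maximum.
$21,998.44 is at or above the $4,500 minimum.
Rounded to the nearest dollar: $21,998.

$21,998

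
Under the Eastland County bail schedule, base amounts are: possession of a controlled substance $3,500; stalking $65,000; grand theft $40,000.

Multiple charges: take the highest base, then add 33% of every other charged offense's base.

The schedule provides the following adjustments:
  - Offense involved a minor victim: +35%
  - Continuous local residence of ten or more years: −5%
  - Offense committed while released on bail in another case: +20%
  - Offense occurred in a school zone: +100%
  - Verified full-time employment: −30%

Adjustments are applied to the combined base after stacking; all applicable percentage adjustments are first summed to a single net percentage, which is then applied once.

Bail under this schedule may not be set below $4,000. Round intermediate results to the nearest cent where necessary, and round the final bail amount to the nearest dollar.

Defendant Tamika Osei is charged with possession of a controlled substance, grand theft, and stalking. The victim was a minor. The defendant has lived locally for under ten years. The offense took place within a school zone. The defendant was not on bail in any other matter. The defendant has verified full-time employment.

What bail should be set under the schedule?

$162,678

Base amounts from the schedule: possession of a controlled substance $3,500; grand theft $40,000; stalking $65,000.
Stacking rule: highest base plus 33% of each additional charge. Highest is stalking at $65,000. Additional: $3,500 × 33% = $1,155; $40,000 × 33% = $13,200. Combined base = $65,000 + $14,355 = $79,355.
Net percentage adjustment: +35% +100% −30% = +105%. $79,355 × 2.05 = $162,677.75.
$162,677.75 is at or above the $4,000 minimum.
Rounded to the nearest dollar: $162,678.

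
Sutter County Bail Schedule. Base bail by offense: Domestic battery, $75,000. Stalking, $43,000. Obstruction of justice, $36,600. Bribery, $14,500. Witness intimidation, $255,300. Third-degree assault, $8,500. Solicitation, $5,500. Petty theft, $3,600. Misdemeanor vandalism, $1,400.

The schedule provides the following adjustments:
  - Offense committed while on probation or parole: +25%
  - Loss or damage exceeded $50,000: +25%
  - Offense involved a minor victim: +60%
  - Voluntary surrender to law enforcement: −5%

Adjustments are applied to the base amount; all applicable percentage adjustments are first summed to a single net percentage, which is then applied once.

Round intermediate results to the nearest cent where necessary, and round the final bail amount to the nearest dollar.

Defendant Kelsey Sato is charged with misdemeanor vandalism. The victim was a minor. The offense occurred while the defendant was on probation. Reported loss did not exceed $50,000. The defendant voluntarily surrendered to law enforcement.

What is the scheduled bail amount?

$2,520

Base amounts from the schedule: misdemeanor vandalism $1,400.
Single charge. Combined base = $1,400.
Net percentage adjustment: +25% +60% −5% = +80%. $1,400 × 1.8 = $2,520.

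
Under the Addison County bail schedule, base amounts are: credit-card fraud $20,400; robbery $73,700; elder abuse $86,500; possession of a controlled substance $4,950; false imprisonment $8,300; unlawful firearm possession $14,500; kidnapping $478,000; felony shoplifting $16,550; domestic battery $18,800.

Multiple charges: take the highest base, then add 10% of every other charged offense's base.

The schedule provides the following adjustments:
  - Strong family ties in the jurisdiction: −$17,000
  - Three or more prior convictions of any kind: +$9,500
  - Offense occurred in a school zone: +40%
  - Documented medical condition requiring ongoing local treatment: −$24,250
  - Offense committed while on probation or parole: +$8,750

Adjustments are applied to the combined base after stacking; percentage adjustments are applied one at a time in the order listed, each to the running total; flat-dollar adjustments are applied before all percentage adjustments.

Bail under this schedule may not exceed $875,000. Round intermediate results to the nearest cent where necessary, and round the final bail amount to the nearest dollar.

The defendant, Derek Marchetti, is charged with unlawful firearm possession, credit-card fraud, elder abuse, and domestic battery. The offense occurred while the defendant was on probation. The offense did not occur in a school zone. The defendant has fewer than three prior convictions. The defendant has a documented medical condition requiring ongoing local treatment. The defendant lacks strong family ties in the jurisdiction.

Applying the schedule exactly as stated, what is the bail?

Base amounts from the schedule: unlawful firearm possession $14,500; credit-card fraud $20,400; elder abuse $86,500; domestic battery $18,800.
Stacking rule: highest base plus 10% of each additional charge. Highest is elder abuse at $86,500. Additional: $14,500 × 10% = $1,450; $20,400 × 10% = $2,040; $18,800 × 10% = $1,880. Combined base = $86,500 + $5,370 = $91,870.
Documented medical condition requiring ongoing local treatment (−$24,250 flat): $91,870 − $24,250 = $67,620.
Offense committed while on probation or parole (+$8,750 flat): $67,620 + $8,750 = $76,370.
$76,370 is within the $875,000 maximum.

$76,370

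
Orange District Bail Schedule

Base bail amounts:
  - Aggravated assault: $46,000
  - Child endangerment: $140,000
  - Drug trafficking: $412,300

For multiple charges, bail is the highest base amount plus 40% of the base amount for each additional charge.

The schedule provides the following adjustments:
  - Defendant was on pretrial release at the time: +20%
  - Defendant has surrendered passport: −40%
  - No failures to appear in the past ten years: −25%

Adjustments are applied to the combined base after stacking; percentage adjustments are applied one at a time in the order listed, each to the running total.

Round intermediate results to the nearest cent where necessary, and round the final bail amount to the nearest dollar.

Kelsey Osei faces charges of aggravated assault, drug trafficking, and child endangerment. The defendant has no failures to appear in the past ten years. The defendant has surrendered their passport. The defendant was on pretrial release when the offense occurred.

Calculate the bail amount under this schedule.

$262,818

Base amounts from the schedule: aggravated assault $46,000; drug trafficking $412,300; child endangerment $140,000.
Stacking rule: highest base plus 40% of each additional charge. Highest is drug trafficking at $412,300. Additional: $46,000 × 40% = $18,400; $140,000 × 40% = $56,000. Combined base = $412,300 + $74,400 = $486,700.
Defendant was on pretrial release at the time (+20%): $486,700 × 1.2 = $584,040.
Defendant has surrendered passport (−40%): $584,040 × 0.6 = $350,424.
No failures to appear in the past ten years (−25%): $350,424 × 0.75 = $262,818.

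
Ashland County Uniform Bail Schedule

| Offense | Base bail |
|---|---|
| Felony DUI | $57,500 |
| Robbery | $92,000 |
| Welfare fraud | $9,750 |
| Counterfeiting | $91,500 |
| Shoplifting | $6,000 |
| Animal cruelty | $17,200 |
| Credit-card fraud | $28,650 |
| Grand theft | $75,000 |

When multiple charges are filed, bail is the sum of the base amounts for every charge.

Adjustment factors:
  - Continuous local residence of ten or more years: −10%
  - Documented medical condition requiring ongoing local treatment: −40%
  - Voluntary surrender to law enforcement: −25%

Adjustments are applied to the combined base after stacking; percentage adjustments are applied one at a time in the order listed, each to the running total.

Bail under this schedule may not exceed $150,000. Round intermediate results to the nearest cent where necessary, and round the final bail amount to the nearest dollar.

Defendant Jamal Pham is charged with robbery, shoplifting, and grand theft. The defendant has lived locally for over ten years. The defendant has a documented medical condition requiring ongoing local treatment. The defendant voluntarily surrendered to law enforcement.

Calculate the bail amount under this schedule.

Base amounts from the schedule: robbery $92,000; shoplifting $6,000; grand theft $75,000.
Stacking rule: sum of all bases. $92,000 + $6,000 + $75,000 = $173,000.
Continuous local residence of ten or more years (−10%): $173,000 × 0.9 = $155,700.
Documented medical condition requiring ongoing local treatment (−40%): $155,700 × 0.6 = $93,420.
Voluntary surrender to law enforcement (−25%): $93,420 × 0.75 = $70,065.
$70,065 is within the $150,000 maximum.

$70,065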